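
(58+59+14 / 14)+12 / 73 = 8626 / 73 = 118.16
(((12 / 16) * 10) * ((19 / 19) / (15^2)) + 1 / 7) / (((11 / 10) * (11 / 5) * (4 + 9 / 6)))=370 / 27951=0.01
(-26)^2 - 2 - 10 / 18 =6061 / 9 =673.44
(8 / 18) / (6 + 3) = 4 / 81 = 0.05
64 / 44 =16 / 11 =1.45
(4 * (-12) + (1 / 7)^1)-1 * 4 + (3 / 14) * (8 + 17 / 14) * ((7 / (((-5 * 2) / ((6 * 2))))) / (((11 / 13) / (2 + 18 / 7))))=-381243 / 2695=-141.46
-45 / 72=-5 / 8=-0.62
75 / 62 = 1.21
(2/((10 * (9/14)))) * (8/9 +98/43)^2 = 21043064/6739605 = 3.12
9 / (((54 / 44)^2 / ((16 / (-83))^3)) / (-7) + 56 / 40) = 624476160 / 2181304351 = 0.29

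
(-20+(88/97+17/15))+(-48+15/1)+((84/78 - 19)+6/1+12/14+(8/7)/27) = -73861799/1191645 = -61.98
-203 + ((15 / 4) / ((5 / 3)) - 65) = -1063 / 4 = -265.75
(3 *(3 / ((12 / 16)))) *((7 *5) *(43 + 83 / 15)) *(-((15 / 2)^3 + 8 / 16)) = -8609692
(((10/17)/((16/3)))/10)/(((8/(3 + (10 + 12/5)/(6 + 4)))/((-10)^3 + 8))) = -4929/850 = -5.80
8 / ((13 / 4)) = 32 / 13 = 2.46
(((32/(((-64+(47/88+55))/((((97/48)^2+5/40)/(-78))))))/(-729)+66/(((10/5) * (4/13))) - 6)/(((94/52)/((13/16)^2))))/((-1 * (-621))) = 13047624372029/219132596298240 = 0.06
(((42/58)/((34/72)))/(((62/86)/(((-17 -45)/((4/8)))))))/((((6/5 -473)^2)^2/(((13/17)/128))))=-0.00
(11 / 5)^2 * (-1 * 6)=-726 / 25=-29.04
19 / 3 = 6.33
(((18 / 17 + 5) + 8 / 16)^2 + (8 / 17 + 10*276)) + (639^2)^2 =192735304372229 / 1156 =166726041844.49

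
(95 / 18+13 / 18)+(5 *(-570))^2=8122506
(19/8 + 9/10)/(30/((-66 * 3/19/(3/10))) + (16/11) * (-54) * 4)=-1441/138620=-0.01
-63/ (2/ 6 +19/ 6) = -18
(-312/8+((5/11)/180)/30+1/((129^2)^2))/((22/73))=-346895005821541/2680613488080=-129.41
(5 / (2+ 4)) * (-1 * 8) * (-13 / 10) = 26 / 3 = 8.67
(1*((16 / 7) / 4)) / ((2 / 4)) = 8 / 7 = 1.14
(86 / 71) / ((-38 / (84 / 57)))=-1204 / 25631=-0.05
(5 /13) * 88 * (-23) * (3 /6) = -5060 /13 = -389.23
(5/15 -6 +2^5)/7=3.76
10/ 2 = 5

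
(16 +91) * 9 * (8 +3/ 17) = 7873.94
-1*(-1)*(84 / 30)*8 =112 / 5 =22.40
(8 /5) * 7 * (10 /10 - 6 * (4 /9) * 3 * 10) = -4424 /5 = -884.80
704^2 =495616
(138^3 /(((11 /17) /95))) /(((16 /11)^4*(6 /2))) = 235383816195 /8192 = 28733376.00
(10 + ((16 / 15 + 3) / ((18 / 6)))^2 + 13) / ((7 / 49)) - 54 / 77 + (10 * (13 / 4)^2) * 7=1138297927 / 1247400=912.54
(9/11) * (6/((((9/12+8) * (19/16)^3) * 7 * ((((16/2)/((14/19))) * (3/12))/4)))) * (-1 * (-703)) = 130940928/2640715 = 49.59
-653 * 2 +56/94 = -61354/47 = -1305.40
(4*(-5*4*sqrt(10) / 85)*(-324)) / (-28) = -1296*sqrt(10) / 119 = -34.44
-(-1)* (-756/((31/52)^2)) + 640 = -1429184/961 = -1487.18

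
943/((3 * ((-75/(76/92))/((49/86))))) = -38171/19350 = -1.97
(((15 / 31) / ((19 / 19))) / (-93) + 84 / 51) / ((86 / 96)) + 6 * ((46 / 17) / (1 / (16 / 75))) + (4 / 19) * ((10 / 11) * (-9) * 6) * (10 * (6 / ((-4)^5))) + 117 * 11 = 75929860615339 / 58728247600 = 1292.90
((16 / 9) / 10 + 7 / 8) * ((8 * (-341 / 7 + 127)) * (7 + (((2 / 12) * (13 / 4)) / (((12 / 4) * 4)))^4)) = 2500506718330499 / 541776936960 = 4615.38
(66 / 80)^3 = 35937 / 64000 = 0.56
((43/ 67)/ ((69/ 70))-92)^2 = 178342357636/ 21372129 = 8344.62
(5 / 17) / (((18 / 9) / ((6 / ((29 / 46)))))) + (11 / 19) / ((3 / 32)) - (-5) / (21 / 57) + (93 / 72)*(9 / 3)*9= 88158509 / 1573656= 56.02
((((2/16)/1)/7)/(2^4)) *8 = 1/112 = 0.01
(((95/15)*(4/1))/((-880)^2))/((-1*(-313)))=19/181790400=0.00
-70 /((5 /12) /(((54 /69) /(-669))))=1008 /5129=0.20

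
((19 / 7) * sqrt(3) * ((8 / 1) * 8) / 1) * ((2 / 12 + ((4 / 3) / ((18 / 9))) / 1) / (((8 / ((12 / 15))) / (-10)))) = -3040 * sqrt(3) / 21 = -250.73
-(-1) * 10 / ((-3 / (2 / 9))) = -20 / 27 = -0.74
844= 844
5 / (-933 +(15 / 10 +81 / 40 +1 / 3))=-600 / 111497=-0.01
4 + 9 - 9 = 4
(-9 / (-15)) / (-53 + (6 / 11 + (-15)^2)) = 33 / 9490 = 0.00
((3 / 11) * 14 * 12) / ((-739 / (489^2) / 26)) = -3133441584 / 8129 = -385464.58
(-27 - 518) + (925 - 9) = 371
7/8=0.88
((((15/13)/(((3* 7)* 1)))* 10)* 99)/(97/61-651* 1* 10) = -301950/36128183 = -0.01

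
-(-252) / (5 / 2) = 504 / 5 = 100.80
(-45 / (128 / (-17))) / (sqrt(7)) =765 * sqrt(7) / 896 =2.26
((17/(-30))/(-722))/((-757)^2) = 17/12412241340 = 0.00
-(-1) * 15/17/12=5/68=0.07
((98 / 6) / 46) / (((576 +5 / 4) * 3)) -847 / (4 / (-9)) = 3643512341 / 1911852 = 1905.75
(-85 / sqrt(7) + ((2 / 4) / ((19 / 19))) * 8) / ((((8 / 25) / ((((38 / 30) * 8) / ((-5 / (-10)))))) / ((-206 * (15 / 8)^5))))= -2476828125 / 2048 + 210530390625 * sqrt(7) / 57344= 8504113.24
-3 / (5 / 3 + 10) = -9 / 35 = -0.26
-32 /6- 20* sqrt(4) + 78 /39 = -43.33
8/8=1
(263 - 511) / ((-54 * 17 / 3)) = 124 / 153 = 0.81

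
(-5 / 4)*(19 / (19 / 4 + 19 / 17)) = -85 / 21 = -4.05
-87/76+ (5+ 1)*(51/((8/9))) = 6519/19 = 343.11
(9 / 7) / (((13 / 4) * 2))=18 / 91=0.20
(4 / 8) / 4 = 1 / 8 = 0.12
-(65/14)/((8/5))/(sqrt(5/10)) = -325 *sqrt(2)/112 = -4.10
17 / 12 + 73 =893 / 12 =74.42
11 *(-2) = -22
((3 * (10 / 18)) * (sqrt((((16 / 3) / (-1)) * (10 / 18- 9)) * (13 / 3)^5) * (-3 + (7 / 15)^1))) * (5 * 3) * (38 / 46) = -4880720 * sqrt(247) / 5589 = -13724.55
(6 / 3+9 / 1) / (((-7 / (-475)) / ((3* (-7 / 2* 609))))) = -9546075 / 2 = -4773037.50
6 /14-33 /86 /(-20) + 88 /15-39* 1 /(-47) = 12128299 /1697640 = 7.14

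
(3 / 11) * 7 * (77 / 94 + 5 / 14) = 1161 / 517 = 2.25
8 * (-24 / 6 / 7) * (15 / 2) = -34.29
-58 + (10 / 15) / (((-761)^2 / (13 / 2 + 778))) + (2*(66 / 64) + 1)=-509038991 / 9265936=-54.94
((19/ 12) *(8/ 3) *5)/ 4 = 5.28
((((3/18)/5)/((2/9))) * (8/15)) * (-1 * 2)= -4/25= -0.16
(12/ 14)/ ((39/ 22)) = 44/ 91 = 0.48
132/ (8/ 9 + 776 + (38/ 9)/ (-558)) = 331452/ 1950749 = 0.17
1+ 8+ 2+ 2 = 13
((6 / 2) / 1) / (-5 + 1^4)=-3 / 4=-0.75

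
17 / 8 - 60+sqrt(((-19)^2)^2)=2425 / 8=303.12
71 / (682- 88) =71 / 594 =0.12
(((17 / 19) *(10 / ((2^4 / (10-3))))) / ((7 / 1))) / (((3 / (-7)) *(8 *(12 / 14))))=-4165 / 21888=-0.19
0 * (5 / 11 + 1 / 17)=0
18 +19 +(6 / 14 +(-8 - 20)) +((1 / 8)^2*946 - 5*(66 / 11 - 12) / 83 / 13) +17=9966969 / 241696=41.24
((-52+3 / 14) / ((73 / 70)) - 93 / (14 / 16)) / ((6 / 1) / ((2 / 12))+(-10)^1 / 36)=-1434366 / 328573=-4.37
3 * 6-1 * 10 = 8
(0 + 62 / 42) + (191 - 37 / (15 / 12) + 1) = 163.88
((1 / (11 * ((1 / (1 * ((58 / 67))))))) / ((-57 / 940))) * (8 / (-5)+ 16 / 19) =261696 / 266057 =0.98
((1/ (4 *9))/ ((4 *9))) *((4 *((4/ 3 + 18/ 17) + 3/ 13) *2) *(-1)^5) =-1739/ 107406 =-0.02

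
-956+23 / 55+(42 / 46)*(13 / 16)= -19325961 / 20240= -954.84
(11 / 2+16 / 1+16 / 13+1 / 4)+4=1403 / 52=26.98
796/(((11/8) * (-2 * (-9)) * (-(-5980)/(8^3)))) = 407552/148005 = 2.75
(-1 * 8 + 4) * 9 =-36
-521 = -521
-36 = -36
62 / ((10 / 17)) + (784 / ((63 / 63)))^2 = 3073807 / 5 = 614761.40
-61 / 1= -61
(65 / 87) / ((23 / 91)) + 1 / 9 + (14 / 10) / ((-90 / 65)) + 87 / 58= 35578 / 10005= 3.56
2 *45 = 90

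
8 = 8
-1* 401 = -401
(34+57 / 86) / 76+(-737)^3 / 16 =-327057800839 / 13072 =-25019721.61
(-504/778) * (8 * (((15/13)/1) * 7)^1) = -211680/5057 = -41.86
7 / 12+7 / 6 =7 / 4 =1.75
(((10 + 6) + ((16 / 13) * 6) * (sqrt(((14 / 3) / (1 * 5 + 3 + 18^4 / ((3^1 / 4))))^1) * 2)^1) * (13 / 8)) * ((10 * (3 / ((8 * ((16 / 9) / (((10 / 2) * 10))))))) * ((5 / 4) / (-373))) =-219375 / 23872- 16875 * sqrt(367437) / 208844192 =-9.24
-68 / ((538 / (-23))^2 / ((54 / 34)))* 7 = -99981 / 72361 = -1.38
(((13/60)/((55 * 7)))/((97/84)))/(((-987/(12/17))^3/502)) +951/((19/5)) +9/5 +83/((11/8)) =27703890352450357854/88673221572499025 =312.43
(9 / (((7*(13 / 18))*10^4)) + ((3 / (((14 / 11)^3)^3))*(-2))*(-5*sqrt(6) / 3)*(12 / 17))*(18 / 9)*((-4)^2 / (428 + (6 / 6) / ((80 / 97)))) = 5184 / 390583375 + 1414768614600*sqrt(6) / 23555570660503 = 0.15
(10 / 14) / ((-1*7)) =-5 / 49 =-0.10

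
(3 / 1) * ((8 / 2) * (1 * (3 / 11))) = 36 / 11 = 3.27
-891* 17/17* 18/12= -2673/2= -1336.50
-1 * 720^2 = -518400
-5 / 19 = -0.26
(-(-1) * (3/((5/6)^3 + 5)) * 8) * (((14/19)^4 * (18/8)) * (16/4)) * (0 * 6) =0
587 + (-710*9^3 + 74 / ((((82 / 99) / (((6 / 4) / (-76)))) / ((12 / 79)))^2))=-15664341666314747 / 30298357448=-517003.00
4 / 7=0.57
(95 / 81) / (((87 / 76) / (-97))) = -700340 / 7047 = -99.38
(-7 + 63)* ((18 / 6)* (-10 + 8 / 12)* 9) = -14112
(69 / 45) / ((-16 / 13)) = -299 / 240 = -1.25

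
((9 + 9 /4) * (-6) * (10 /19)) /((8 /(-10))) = 3375 /76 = 44.41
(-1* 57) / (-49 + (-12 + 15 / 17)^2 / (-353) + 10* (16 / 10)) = 1938323 / 1134094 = 1.71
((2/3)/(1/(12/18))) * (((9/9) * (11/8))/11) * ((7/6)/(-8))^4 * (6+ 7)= 31213/95551488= 0.00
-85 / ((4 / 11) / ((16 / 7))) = -3740 / 7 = -534.29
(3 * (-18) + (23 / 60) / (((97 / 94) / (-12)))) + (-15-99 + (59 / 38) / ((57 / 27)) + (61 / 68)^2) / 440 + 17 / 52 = -10815198127599 / 185234887552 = -58.39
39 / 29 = 1.34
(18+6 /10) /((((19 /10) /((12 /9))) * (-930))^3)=-0.00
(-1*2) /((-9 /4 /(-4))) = -32 /9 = -3.56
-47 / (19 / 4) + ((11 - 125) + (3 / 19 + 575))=451.26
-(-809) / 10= 809 / 10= 80.90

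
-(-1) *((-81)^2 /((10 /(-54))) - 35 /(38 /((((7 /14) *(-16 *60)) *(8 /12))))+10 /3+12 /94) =-470582453 /13395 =-35131.20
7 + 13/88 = 7.15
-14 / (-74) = 7 / 37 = 0.19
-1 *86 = -86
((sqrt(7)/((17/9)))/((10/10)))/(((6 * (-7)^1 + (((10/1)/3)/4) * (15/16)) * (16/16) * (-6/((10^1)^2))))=4800 * sqrt(7)/22423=0.57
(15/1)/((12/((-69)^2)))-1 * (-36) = 23949/4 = 5987.25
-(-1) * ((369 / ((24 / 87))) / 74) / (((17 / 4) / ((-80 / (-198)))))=11890 / 6919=1.72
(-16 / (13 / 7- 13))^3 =175616 / 59319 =2.96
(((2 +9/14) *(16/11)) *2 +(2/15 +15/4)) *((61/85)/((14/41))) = 133705961/5497800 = 24.32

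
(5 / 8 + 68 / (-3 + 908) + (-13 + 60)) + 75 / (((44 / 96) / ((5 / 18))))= 7418839 / 79640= 93.15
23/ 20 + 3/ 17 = 451/ 340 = 1.33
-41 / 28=-1.46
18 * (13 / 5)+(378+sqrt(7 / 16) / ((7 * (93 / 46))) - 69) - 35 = 23 * sqrt(7) / 1302+1604 / 5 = 320.85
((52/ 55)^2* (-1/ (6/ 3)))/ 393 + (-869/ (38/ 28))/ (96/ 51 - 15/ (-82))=-20161837416052/ 65029916325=-310.04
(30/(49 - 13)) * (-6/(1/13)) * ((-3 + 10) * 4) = -1820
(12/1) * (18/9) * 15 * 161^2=9331560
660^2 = 435600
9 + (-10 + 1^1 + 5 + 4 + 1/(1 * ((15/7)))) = 142/15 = 9.47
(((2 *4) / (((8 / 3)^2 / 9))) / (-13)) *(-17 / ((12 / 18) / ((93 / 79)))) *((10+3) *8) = 384183 / 158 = 2431.54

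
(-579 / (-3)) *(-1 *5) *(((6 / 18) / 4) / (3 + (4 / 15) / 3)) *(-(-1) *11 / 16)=-159225 / 8896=-17.90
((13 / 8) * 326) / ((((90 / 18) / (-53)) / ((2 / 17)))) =-660.63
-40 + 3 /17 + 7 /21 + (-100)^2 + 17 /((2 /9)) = 1023775 /102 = 10037.01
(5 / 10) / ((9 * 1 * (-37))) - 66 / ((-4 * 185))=146 / 1665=0.09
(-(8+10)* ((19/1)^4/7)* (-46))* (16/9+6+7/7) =947173028/7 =135310432.57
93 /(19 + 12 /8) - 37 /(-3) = 2075 /123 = 16.87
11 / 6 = 1.83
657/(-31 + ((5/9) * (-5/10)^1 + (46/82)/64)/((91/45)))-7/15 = -801751601/37170345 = -21.57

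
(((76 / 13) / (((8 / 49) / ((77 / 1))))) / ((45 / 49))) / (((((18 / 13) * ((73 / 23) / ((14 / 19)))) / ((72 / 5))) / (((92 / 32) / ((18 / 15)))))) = 684599531 / 39420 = 17366.81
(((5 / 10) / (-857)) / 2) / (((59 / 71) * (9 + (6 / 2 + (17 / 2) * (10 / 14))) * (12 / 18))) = -1491 / 51169756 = -0.00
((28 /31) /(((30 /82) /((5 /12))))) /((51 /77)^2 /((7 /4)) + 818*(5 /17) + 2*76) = 202493137 /77329841310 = 0.00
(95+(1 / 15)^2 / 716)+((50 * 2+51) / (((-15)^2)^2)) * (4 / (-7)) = 24104156611 / 253732500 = 95.00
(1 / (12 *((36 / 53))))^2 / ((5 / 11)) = 30899 / 933120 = 0.03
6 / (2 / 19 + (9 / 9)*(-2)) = -3.17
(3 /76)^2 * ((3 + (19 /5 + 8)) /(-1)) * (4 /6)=-111 /7220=-0.02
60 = 60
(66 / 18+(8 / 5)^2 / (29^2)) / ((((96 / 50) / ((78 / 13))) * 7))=231467 / 141288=1.64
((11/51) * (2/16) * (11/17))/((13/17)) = 121/5304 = 0.02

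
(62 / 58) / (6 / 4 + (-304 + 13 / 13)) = -62 / 17487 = -0.00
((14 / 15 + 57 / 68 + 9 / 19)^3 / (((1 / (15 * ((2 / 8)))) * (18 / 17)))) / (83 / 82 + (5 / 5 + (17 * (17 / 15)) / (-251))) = 847841476255718827 / 40934539927653120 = 20.71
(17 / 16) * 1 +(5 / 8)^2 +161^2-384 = 1634461 / 64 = 25538.45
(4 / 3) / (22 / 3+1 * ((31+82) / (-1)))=-0.01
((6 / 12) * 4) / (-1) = -2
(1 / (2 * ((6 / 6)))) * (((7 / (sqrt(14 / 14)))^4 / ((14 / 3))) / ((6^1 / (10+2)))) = 1029 / 2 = 514.50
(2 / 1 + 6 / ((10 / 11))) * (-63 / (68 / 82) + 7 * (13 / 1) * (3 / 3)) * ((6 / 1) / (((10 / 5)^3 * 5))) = 65919 / 3400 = 19.39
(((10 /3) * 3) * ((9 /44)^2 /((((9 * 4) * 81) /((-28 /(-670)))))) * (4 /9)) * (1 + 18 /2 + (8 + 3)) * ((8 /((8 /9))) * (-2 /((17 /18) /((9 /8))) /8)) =-1323 /8820416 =-0.00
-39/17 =-2.29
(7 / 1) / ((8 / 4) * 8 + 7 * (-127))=-7 / 873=-0.01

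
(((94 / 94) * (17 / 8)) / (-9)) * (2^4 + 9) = -425 / 72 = -5.90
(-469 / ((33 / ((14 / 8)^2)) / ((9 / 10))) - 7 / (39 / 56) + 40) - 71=-5506537 / 68640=-80.22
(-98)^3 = -941192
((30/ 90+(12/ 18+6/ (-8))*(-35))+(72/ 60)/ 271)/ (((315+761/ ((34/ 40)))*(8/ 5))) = 299863/ 178426400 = 0.00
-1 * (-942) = 942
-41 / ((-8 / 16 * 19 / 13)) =1066 / 19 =56.11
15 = 15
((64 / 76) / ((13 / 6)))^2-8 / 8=-51793 / 61009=-0.85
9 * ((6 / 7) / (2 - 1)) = 54 / 7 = 7.71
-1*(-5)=5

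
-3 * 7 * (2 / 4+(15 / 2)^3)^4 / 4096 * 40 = -13688065230512505 / 2097152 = -6526978125.82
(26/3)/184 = 13/276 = 0.05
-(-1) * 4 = 4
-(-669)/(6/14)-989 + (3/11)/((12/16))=6296/11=572.36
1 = 1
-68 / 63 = -1.08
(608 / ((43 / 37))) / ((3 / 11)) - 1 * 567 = 174313 / 129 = 1351.26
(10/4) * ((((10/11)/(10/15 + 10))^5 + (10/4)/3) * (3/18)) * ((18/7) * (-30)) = -31664085867375/1182119493632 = -26.79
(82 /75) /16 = 0.07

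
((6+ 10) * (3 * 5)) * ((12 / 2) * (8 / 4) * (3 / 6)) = 1440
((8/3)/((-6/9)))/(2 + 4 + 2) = -1/2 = -0.50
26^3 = 17576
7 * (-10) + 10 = -60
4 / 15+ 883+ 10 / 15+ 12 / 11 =146029 / 165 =885.02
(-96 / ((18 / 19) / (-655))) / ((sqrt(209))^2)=10480 / 33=317.58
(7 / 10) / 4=7 / 40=0.18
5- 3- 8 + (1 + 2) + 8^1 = 5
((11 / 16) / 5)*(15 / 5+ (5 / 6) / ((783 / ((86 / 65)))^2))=51288000973 / 124334449200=0.41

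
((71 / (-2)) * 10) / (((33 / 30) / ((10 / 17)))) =-35500 / 187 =-189.84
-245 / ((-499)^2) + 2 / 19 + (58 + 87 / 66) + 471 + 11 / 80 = 2208878545579 / 4163296720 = 530.56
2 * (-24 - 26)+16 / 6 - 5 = -307 / 3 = -102.33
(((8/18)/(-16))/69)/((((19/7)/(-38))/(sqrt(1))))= 7/1242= 0.01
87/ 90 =0.97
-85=-85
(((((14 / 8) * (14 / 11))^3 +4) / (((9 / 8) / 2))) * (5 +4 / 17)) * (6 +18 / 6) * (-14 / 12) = -99830143 / 67881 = -1470.66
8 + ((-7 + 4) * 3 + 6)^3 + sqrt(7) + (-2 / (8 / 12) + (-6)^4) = sqrt(7) + 1274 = 1276.65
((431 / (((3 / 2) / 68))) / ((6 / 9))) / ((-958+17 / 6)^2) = 1055088 / 32844361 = 0.03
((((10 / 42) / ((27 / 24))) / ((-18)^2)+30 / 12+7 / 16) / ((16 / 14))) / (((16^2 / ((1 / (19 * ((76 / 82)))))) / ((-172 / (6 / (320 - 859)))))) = 683883808531 / 77611696128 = 8.81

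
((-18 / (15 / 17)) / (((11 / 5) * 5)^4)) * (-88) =0.12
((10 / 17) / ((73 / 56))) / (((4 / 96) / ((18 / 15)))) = 16128 / 1241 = 13.00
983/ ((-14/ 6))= -2949/ 7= -421.29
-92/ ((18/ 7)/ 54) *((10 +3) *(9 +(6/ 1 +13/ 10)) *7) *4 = -57314712/ 5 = -11462942.40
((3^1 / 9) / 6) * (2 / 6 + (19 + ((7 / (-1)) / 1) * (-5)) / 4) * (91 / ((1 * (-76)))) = -7553 / 8208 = -0.92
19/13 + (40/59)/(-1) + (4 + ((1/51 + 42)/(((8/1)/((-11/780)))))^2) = 4.79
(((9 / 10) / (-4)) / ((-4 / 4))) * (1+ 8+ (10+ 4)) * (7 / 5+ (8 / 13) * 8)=85077 / 2600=32.72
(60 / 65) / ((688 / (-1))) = -3 / 2236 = -0.00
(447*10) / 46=2235 / 23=97.17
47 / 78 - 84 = -6505 / 78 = -83.40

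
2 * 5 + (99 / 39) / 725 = 94283 / 9425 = 10.00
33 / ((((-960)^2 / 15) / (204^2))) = 22.35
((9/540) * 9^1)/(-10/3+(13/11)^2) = -1089/14060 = -0.08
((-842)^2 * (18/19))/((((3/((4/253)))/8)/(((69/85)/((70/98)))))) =2858542848/88825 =32181.74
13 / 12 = 1.08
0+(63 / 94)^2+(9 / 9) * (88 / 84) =277741 / 185556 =1.50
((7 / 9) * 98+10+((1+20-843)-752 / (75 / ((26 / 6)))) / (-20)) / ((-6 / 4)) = -97121 / 1125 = -86.33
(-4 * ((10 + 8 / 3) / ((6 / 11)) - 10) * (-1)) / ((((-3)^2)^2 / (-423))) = -22372 / 81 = -276.20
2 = 2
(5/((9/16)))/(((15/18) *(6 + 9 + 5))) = 8/15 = 0.53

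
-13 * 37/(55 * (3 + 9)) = -481/660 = -0.73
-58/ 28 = -29/ 14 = -2.07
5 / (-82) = -5 / 82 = -0.06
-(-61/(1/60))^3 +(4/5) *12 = 245139480048/5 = 49027896009.60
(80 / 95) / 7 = 16 / 133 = 0.12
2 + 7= 9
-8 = -8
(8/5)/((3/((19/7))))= 152/105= 1.45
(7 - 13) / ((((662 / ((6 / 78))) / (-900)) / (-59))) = -159300 / 4303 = -37.02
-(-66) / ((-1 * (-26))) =33 / 13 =2.54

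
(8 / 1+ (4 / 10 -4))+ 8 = 62 / 5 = 12.40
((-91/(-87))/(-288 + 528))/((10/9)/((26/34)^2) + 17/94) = 722813/345119720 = 0.00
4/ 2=2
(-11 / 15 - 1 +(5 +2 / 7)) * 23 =81.70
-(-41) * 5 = 205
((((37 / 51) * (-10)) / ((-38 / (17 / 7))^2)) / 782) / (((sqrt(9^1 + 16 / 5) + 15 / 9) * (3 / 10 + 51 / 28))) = 23125 / 7319061288 - 925 * sqrt(305) / 2439687096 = -0.00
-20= -20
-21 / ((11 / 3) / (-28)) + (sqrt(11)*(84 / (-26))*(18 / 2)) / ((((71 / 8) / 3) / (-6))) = 1764 / 11 + 54432*sqrt(11) / 923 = 355.95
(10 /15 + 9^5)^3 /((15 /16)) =88947981680623184 /405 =219624646124995.52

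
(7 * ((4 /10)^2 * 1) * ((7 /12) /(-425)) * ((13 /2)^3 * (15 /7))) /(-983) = 15379 /16711000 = 0.00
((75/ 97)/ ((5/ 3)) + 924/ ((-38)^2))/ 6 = 6442/ 35017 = 0.18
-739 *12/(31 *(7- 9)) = 4434/31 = 143.03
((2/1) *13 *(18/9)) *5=260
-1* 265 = -265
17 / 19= 0.89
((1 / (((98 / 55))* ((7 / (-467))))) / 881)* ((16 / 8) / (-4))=0.02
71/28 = 2.54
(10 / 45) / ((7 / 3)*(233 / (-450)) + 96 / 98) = -14700 / 15119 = -0.97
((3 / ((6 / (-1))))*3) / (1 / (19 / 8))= -57 / 16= -3.56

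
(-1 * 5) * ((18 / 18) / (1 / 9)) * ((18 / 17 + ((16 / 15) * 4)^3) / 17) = -4517198 / 21675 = -208.41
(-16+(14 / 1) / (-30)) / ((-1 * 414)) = 0.04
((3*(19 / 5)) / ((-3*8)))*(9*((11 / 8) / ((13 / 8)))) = -1881 / 520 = -3.62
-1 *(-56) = 56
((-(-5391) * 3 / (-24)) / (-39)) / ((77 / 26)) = 1797 / 308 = 5.83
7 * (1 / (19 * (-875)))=-1 / 2375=-0.00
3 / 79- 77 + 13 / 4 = -23293 / 316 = -73.71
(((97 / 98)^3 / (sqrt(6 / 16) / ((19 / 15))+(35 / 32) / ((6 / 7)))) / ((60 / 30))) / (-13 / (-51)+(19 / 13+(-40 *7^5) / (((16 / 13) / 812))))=-655325681517 / 655165587081815979925+4966678849392 *sqrt(6) / 32103113767008983016325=-0.00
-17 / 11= -1.55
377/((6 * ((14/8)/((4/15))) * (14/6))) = 4.10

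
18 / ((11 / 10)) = 180 / 11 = 16.36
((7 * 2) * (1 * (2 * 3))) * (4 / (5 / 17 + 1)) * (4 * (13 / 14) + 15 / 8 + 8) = 38811 / 11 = 3528.27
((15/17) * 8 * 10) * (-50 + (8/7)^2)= -3437.21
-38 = -38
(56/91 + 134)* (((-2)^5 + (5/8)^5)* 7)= -6403387375/212992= -30063.98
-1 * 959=-959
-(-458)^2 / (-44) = 52441 / 11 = 4767.36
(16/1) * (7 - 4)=48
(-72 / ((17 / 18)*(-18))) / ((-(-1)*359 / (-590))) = -42480 / 6103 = -6.96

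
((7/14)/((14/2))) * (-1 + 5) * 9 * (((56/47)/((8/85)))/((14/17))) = 13005/329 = 39.53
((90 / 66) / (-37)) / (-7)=15 / 2849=0.01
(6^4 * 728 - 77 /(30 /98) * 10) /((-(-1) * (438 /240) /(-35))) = -3952085200 /219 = -18046051.14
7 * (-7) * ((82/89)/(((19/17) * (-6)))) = 34153/5073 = 6.73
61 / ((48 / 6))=7.62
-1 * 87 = -87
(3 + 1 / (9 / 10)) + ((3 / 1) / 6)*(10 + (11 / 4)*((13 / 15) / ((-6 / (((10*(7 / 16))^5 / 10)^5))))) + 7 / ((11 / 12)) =-4470615253554460807009140696747616383 / 212770944252174734748286976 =-21011399226.84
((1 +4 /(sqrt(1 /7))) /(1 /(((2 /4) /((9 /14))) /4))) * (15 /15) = 2.25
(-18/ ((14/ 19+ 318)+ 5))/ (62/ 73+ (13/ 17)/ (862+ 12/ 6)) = -366700608/ 5607282355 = -0.07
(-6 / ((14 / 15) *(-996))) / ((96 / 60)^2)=375 / 148736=0.00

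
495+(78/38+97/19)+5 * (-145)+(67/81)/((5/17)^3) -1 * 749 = -180703876/192375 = -939.33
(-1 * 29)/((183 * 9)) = -29/1647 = -0.02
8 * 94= 752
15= 15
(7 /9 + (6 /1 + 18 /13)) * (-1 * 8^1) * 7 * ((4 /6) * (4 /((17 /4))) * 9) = -1711360 /663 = -2581.24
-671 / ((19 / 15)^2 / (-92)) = 38475.62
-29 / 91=-0.32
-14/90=-7/45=-0.16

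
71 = 71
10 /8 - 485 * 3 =-5815 /4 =-1453.75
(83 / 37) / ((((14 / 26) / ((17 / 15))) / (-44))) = -807092 / 3885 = -207.75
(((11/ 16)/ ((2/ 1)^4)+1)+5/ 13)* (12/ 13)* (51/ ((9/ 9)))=726903/ 10816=67.21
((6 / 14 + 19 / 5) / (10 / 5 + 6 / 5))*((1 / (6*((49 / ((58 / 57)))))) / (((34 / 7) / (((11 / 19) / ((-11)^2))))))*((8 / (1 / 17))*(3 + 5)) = 8584 / 1751211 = 0.00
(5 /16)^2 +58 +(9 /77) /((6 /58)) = 1167493 /19712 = 59.23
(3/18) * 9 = 1.50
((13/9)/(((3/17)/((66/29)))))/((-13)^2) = 374/3393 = 0.11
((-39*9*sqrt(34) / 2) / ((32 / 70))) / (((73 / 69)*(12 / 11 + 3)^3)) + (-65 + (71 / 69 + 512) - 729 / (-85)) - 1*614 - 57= -1257424 / 5865 - 2785783*sqrt(34) / 525600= -245.30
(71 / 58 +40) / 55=2391 / 3190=0.75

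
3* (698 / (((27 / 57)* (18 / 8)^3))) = 848768 / 2187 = 388.10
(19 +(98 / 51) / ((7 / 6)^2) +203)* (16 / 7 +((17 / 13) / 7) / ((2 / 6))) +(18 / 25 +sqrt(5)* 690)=3517128 / 5525 +690* sqrt(5)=2179.47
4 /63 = 0.06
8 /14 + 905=6339 /7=905.57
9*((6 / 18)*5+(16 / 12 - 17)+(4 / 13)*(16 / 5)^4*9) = 20209914 / 8125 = 2487.37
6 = 6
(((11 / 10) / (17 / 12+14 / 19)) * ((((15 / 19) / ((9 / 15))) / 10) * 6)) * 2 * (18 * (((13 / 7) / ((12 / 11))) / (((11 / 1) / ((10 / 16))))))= 19305 / 13748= 1.40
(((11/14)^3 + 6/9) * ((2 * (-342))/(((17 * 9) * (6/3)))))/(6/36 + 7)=-180139/501466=-0.36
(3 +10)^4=28561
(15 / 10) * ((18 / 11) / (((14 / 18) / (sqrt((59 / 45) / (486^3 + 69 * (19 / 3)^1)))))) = 81 * sqrt(33863549435) / 44194801805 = 0.00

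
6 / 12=1 / 2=0.50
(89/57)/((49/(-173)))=-15397/2793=-5.51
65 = 65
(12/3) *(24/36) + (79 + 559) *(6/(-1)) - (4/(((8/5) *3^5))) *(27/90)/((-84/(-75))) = -34703449/9072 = -3825.34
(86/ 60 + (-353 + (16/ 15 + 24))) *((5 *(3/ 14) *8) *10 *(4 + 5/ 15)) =-848900/ 7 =-121271.43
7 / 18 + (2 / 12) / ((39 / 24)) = 115 / 234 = 0.49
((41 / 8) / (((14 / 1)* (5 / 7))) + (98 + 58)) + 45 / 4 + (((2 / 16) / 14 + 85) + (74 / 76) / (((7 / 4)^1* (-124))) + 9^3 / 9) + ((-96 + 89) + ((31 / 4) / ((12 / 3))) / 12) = 1294008761 / 3958080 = 326.93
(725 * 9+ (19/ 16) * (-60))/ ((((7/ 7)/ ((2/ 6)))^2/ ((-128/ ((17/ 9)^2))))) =-7434720/ 289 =-25725.67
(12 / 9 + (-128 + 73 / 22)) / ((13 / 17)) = -138397 / 858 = -161.30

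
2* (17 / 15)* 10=68 / 3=22.67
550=550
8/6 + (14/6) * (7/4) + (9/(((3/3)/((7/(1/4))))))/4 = 821/12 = 68.42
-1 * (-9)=9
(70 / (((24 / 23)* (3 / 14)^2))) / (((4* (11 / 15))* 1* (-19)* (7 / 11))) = -28175 / 684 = -41.19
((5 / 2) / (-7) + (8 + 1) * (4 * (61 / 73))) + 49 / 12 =207313 / 6132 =33.81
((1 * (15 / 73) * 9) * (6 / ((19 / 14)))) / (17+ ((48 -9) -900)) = -2835 / 292657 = -0.01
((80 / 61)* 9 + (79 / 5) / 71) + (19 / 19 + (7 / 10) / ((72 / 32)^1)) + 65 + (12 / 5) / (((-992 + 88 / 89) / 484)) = 18422813641 / 238746375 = 77.16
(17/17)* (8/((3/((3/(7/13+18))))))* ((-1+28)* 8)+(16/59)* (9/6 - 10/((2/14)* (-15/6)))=24392/241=101.21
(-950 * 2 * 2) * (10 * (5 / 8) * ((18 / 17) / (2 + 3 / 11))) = -188100 / 17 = -11064.71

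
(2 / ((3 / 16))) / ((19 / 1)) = 32 / 57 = 0.56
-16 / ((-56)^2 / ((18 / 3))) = -3 / 98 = -0.03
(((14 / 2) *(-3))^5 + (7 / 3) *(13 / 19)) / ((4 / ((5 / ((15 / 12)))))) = -232793666 / 57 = -4084099.40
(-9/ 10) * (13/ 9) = -13/ 10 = -1.30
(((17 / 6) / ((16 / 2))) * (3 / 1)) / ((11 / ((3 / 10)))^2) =153 / 193600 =0.00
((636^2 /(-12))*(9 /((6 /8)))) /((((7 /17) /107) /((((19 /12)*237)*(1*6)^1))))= -1656604671336 /7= -236657810190.86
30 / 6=5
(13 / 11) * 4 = 52 / 11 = 4.73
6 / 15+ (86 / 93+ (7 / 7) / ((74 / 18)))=26977 / 17205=1.57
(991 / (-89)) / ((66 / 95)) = -94145 / 5874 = -16.03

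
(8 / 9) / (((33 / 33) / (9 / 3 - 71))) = -544 / 9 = -60.44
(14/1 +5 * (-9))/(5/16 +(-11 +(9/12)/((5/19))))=2480/627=3.96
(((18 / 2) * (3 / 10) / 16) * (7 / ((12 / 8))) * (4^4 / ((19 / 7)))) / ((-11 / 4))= -28224 / 1045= -27.01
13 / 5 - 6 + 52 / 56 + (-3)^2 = 457 / 70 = 6.53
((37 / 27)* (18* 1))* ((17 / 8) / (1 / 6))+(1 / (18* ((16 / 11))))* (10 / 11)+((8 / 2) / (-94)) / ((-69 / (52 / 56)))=342732755 / 1089648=314.54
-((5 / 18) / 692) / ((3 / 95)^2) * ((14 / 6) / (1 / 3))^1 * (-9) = 315875 / 12456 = 25.36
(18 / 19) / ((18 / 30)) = 30 / 19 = 1.58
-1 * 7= -7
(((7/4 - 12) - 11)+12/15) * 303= -6196.35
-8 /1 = -8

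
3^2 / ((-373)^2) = 9 / 139129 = 0.00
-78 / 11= -7.09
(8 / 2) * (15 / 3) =20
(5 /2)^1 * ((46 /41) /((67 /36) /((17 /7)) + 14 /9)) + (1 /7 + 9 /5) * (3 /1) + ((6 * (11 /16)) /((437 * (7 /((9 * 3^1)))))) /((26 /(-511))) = 6.32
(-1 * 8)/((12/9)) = -6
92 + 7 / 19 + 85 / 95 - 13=1525 / 19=80.26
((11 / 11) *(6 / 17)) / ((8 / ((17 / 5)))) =3 / 20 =0.15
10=10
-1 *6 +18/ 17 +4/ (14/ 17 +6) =-2147/ 493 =-4.35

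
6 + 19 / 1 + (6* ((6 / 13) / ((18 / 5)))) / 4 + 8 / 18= 5999 / 234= 25.64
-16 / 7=-2.29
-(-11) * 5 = 55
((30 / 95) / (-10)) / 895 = -3 / 85025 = -0.00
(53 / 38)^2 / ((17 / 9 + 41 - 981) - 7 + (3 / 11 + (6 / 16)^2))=-4449456 / 2160803405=-0.00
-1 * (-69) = 69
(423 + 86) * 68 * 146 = 5053352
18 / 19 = 0.95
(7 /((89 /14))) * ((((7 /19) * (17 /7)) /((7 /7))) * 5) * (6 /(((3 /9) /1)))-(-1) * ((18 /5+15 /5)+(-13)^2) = 2234398 /8455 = 264.27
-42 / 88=-21 / 44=-0.48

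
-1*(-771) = 771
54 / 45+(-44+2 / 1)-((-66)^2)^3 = -413269750284 / 5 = -82653950056.80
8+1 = 9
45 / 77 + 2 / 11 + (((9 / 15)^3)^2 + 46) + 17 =76774883 / 1203125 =63.81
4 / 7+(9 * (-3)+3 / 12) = -733 / 28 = -26.18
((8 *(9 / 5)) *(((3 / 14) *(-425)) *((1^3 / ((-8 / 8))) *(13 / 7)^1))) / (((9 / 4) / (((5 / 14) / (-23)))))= -132600 / 7889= -16.81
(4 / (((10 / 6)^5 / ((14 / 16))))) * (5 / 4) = 1701 / 5000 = 0.34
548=548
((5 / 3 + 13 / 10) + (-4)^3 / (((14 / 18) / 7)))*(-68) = 584494 / 15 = 38966.27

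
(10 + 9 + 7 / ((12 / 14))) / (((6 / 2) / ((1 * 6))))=54.33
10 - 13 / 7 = 57 / 7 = 8.14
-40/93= -0.43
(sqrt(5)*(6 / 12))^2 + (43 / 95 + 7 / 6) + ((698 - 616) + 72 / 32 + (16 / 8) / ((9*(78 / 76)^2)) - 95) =-9974138 / 1300455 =-7.67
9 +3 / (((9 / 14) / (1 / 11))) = 311 / 33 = 9.42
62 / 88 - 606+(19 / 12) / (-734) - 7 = -59324291 / 96888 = -612.30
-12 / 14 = -6 / 7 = -0.86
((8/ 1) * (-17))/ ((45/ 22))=-2992/ 45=-66.49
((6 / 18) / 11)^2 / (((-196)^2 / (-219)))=-73 / 13945008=-0.00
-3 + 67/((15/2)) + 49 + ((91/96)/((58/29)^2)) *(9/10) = 211763/3840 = 55.15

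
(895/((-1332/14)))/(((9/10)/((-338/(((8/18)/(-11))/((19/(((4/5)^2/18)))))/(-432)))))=27660758125/255744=108157.99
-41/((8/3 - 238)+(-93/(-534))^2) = 3897132/22366021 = 0.17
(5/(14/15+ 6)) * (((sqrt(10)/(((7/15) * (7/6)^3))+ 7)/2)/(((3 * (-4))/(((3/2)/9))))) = -175/4992-3375 * sqrt(10)/499408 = -0.06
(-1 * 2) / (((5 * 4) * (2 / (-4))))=1 / 5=0.20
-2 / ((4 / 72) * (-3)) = 12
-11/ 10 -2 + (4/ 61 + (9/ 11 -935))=-6288721/ 6710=-937.22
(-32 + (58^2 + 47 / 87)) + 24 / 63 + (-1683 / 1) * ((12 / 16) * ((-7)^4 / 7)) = -348850489 / 812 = -429618.83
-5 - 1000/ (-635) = -3.43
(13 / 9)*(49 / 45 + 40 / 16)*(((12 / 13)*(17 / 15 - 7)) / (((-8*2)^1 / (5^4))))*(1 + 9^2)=7283650 / 81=89921.60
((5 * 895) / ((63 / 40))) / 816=22375 / 6426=3.48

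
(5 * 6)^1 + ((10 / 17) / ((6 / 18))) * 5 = 660 / 17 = 38.82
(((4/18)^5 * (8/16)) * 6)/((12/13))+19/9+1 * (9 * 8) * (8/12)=2959115/59049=50.11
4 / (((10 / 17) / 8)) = 272 / 5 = 54.40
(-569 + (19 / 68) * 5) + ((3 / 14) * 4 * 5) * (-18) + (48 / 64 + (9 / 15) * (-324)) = -997691 / 1190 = -838.40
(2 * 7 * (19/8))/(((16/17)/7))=247.30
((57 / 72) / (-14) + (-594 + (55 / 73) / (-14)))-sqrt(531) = -14572339 / 24528-3 * sqrt(59) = -617.15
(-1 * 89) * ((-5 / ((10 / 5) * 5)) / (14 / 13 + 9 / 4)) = 2314 / 173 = 13.38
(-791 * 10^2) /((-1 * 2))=39550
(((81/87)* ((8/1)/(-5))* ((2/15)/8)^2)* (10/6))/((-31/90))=9/4495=0.00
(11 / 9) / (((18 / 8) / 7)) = 308 / 81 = 3.80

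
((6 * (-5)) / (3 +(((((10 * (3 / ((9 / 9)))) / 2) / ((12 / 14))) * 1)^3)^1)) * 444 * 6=-639360 / 42899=-14.90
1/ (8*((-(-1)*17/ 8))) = 1/ 17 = 0.06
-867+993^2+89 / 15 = 14777819 / 15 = 985187.93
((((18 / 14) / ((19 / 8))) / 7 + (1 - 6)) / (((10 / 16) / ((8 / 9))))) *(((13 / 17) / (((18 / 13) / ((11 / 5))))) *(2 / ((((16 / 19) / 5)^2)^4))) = -118993840004952859375 / 4528036380672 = -26279347.16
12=12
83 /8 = 10.38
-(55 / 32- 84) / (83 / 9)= 23697 / 2656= 8.92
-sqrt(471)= -21.70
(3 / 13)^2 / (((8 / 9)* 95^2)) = 81 / 12201800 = 0.00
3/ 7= 0.43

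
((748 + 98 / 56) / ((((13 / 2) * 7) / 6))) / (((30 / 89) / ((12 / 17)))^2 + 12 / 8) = 285060948 / 4982341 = 57.21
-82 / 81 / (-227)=82 / 18387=0.00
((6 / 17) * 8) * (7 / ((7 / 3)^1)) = 8.47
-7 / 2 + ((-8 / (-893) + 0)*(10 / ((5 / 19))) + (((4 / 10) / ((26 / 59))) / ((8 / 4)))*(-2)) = -24851 / 6110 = -4.07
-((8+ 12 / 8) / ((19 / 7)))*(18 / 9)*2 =-14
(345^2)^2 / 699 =4722316875 / 233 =20267454.40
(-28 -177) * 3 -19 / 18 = -11089 / 18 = -616.06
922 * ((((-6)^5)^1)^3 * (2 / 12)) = -72251759296512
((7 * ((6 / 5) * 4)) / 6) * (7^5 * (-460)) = -43294832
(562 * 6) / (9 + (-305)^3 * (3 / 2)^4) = -0.00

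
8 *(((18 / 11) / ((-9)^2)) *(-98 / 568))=-196 / 7029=-0.03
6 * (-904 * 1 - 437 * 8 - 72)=-26832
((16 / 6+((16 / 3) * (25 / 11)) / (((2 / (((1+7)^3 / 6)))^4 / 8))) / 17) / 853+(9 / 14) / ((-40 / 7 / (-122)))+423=22597.91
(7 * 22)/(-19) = -154/19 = -8.11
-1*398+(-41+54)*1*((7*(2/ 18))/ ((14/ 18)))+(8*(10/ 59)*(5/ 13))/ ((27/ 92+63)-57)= -170939005/ 444093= -384.92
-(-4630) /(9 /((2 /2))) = 4630 /9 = 514.44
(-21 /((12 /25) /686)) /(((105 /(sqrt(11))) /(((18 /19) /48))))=-1715 * sqrt(11) /304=-18.71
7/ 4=1.75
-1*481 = -481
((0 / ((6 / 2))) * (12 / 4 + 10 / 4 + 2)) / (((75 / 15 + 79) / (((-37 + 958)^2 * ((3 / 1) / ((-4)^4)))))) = 0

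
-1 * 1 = -1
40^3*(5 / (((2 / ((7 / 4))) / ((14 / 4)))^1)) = 980000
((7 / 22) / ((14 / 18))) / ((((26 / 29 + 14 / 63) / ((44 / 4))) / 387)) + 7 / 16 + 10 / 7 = 12742139 / 8176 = 1558.48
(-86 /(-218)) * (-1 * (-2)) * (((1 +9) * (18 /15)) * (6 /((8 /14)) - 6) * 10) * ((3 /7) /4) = 34830 /763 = 45.65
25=25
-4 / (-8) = 1 / 2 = 0.50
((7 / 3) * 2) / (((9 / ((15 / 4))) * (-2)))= -0.97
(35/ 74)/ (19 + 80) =35/ 7326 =0.00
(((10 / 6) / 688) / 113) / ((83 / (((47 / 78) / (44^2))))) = 235 / 2923251522048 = 0.00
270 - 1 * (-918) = 1188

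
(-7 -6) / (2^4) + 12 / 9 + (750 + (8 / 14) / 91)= 22948117 / 30576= 750.53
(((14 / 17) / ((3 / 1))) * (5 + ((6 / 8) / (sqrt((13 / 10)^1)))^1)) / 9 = 7 * sqrt(130) / 3978 + 70 / 459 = 0.17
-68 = -68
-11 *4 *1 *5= -220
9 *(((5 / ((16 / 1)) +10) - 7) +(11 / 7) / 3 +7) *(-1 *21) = -32769 / 16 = -2048.06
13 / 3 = 4.33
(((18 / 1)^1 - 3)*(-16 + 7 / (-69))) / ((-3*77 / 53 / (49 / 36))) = 187355 / 2484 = 75.42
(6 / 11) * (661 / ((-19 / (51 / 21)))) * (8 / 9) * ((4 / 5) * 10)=-1438336 / 4389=-327.71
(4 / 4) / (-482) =-1 / 482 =-0.00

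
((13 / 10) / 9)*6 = 13 / 15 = 0.87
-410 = -410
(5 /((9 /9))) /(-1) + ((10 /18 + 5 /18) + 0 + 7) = 17 /6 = 2.83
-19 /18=-1.06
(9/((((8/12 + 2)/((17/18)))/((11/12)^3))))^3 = 11584597005883/782757789696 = 14.80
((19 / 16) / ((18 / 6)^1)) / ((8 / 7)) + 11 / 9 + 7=9871 / 1152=8.57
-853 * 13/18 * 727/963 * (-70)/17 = 282159605/147339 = 1915.04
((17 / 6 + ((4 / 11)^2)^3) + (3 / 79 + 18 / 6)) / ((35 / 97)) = 478422989399 / 29390196990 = 16.28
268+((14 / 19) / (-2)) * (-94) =5750 / 19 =302.63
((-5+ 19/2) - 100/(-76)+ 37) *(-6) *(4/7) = -19524/133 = -146.80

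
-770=-770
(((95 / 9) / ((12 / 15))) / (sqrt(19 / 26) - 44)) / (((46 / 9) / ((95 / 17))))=-6452875 / 19673947 - 45125 * sqrt(494) / 157391576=-0.33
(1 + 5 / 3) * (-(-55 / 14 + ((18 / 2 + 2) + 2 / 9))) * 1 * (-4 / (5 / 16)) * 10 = 470528 / 189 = 2489.57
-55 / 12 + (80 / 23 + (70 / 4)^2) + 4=21331 / 69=309.14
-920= -920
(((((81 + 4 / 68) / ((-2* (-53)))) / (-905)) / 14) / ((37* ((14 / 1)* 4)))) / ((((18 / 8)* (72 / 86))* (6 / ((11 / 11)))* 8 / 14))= -559 / 123940575360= -0.00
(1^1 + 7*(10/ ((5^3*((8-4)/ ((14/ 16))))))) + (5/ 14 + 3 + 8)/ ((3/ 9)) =98543/ 2800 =35.19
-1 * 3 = -3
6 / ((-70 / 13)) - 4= -179 / 35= -5.11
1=1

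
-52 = -52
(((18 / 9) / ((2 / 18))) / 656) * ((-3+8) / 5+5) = 27 / 164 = 0.16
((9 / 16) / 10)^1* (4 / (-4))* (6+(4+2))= -27 / 40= -0.68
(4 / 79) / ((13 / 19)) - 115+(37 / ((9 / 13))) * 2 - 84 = -850699 / 9243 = -92.04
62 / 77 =0.81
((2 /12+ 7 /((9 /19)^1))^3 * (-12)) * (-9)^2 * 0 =0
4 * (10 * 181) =7240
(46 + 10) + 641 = 697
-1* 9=-9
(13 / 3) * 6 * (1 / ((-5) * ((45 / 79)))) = -2054 / 225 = -9.13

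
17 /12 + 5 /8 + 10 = 289 /24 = 12.04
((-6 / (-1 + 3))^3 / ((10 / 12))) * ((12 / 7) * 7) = -1944 / 5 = -388.80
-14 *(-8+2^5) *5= -1680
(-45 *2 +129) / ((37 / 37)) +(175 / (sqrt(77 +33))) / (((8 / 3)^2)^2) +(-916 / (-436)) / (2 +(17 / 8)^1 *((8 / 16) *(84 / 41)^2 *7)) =39.39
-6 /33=-2 /11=-0.18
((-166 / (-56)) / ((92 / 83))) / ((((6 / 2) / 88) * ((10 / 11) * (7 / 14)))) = 833569 / 4830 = 172.58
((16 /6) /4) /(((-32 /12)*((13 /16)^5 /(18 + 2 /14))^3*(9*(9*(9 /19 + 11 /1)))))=-5608858924631331694444544 /155008645551542701688679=-36.18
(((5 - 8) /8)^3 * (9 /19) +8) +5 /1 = 126221 /9728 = 12.98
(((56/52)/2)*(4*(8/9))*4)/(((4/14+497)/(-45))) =-31360/45253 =-0.69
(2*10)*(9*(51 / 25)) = 1836 / 5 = 367.20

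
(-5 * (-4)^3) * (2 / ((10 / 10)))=640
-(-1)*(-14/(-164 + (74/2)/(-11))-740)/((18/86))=-3535.16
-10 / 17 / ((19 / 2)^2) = -40 / 6137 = -0.01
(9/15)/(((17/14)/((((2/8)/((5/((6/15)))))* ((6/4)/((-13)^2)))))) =63/718250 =0.00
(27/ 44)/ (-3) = -9/ 44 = -0.20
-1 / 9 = -0.11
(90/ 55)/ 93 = 6/ 341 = 0.02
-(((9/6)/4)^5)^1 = -243/32768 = -0.01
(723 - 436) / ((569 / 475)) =136325 / 569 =239.59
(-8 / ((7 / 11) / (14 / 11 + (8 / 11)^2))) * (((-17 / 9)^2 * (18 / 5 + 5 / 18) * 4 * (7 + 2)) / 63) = -351803168 / 1964655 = -179.07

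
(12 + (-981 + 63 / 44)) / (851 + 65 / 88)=-85146 / 74953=-1.14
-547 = -547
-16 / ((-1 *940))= 4 / 235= 0.02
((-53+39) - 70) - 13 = -97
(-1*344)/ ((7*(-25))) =344/ 175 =1.97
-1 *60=-60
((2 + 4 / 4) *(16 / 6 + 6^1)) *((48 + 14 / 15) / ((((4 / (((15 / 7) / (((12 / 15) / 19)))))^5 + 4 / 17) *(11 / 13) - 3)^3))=-2785979619398261233518761955702346906810998916625976562500 / 48116467042253340330034400867600300915889246449589899171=-57.90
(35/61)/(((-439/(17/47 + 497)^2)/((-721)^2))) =-9942119319202560/59154811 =-168069496.82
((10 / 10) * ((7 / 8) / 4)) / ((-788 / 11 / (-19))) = 1463 / 25216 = 0.06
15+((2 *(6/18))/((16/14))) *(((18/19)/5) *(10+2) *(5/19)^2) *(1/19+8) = 15.74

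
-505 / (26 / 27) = -13635 / 26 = -524.42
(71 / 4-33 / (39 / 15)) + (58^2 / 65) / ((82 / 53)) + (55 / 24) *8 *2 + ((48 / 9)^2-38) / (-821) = 5922207671 / 78766740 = 75.19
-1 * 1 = -1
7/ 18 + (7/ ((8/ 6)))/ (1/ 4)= 385/ 18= 21.39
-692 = -692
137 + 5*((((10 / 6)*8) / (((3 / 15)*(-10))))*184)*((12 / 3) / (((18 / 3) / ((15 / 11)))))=-179479 / 33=-5438.76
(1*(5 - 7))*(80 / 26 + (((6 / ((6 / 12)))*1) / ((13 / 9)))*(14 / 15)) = -1408 / 65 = -21.66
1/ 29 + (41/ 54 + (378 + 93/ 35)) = 381.45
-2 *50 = -100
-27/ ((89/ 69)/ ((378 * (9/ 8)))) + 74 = -3142619/ 356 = -8827.58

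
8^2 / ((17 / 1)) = 64 / 17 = 3.76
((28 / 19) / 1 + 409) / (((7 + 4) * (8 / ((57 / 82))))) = 2127 / 656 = 3.24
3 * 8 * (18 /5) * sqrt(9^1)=1296 /5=259.20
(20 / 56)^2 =25 / 196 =0.13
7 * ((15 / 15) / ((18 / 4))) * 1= 14 / 9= 1.56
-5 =-5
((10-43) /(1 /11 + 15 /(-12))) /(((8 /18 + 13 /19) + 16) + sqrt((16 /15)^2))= 413820 /264469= 1.56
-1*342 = -342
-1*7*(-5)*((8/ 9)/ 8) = 35/ 9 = 3.89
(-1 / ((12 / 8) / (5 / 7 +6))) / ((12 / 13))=-611 / 126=-4.85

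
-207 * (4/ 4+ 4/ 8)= -621/ 2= -310.50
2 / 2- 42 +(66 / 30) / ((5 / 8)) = -937 / 25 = -37.48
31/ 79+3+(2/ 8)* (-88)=-1470/ 79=-18.61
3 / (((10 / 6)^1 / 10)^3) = 648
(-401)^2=160801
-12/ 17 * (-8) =96/ 17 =5.65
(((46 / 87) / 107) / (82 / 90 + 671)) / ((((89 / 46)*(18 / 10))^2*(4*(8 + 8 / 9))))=304175 / 17835996040032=0.00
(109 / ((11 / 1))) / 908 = 109 / 9988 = 0.01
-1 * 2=-2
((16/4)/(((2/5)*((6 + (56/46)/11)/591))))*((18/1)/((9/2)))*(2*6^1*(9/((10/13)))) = 419860584/773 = 543157.29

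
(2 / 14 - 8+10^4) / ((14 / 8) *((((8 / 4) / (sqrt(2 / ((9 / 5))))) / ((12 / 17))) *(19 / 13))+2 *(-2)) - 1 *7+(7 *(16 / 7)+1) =10165904690 / 7890309+783197480 *sqrt(10) / 1127187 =3485.63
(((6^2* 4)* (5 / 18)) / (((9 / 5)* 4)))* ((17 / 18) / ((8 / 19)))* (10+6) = 16150 / 81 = 199.38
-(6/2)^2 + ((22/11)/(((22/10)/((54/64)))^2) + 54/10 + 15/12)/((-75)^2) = -15679448971/1742400000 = -9.00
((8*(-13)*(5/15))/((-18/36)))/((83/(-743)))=-154544/249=-620.66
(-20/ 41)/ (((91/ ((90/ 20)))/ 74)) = -6660/ 3731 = -1.79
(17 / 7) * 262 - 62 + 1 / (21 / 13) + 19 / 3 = 12206 / 21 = 581.24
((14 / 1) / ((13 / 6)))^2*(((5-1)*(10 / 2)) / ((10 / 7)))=98784 / 169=584.52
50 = 50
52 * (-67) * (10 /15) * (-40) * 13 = 3623360 /3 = 1207786.67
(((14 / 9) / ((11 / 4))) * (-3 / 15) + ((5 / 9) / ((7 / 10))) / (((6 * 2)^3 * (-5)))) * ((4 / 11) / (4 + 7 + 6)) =-19939 / 8232840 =-0.00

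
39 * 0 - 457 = -457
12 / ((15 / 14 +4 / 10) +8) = 280 / 221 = 1.27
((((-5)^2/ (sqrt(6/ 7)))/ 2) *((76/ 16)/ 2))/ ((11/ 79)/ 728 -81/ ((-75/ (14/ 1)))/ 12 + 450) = 85369375 *sqrt(42)/ 7785862836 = 0.07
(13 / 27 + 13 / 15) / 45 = 182 / 6075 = 0.03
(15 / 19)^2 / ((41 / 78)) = 17550 / 14801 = 1.19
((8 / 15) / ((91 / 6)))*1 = 16 / 455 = 0.04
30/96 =5/16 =0.31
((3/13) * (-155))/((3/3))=-465/13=-35.77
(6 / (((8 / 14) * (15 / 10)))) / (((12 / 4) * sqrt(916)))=7 * sqrt(229) / 1374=0.08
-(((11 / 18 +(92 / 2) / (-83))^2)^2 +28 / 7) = -19927991021809 / 4981984705296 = -4.00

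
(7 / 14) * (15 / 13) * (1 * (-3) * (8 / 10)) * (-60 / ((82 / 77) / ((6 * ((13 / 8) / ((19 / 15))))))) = 467775 / 779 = 600.48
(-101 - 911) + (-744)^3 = -411831796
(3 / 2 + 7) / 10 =17 / 20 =0.85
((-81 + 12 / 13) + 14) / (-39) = 859 / 507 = 1.69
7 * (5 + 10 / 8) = 43.75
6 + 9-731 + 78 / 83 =-715.06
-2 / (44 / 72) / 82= -18 / 451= -0.04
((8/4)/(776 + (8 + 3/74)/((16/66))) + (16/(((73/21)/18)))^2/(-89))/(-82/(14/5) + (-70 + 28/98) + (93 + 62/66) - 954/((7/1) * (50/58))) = 101186279510685600/214062307382085161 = 0.47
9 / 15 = 3 / 5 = 0.60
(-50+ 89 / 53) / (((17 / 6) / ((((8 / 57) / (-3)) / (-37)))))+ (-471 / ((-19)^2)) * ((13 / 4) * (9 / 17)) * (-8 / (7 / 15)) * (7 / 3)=3241166266 / 36103971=89.77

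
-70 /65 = -14 /13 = -1.08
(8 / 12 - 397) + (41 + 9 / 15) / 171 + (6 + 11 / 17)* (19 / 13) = -73007512 / 188955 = -386.38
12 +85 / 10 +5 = 51 / 2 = 25.50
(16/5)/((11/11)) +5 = 41/5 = 8.20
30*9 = 270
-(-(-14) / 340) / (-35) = 1 / 850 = 0.00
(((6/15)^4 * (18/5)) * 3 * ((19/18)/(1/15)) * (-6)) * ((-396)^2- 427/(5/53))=-12499946784/3125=-3999982.97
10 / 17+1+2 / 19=547 / 323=1.69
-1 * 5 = -5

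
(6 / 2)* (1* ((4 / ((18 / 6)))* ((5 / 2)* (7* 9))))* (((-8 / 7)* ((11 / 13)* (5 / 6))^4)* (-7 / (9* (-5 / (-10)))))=640543750 / 2313441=276.88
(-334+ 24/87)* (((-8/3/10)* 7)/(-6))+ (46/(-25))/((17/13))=-3890966/36975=-105.23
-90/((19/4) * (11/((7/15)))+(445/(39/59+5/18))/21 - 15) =-55832/74155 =-0.75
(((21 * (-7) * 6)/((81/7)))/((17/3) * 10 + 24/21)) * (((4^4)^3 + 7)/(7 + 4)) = -40282112423/20031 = -2010988.59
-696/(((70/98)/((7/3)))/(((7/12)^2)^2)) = -3411821/12960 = -263.26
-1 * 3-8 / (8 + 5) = -47 / 13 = -3.62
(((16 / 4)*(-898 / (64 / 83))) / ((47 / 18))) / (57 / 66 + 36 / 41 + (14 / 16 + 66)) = -100844502 / 3878581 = -26.00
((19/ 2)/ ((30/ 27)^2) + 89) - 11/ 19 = 365241/ 3800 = 96.12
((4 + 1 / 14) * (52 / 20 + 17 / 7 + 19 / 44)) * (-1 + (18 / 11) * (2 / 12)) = -479313 / 29645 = -16.17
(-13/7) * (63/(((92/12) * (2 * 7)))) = -351/322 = -1.09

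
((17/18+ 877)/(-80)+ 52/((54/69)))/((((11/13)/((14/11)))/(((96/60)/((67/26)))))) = 94494491/1824075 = 51.80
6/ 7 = 0.86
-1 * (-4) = 4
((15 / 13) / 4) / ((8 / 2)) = 15 / 208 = 0.07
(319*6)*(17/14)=16269/7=2324.14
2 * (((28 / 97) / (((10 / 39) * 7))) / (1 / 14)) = 2184 / 485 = 4.50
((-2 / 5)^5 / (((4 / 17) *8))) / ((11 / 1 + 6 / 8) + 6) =-68 / 221875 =-0.00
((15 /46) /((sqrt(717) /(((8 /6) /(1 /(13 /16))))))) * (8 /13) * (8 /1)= 40 * sqrt(717) /16491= 0.06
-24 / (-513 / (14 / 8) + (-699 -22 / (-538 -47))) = 98280 / 4062671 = 0.02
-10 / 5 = -2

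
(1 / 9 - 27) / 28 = -121 / 126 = -0.96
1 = 1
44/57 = 0.77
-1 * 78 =-78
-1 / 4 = -0.25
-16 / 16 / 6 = -0.17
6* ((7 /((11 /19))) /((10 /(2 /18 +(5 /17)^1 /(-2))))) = -133 /510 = -0.26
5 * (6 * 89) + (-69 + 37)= 2638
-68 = -68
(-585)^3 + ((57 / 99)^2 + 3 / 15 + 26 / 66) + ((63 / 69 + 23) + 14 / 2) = -25072246519583 / 125235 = -200201593.16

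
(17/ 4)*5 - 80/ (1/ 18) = -1418.75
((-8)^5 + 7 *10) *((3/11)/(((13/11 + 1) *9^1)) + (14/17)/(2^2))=-4397881/612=-7186.08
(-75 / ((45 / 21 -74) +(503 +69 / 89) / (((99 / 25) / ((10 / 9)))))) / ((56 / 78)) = -21086325 / 14027492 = -1.50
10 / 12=5 / 6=0.83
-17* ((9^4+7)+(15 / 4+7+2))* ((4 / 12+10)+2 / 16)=-112320241 / 96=-1170002.51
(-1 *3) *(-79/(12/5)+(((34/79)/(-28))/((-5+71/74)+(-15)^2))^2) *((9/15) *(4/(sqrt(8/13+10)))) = 32295052526982863 *sqrt(1794)/18804714132400070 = 72.74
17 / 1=17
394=394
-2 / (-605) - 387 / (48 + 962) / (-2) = 9527 / 48884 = 0.19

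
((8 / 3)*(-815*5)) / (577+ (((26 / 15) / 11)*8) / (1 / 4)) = -1793000 / 96037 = -18.67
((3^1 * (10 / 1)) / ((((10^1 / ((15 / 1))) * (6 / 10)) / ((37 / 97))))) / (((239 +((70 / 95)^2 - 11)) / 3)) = 0.38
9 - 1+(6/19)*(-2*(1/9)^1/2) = 7.96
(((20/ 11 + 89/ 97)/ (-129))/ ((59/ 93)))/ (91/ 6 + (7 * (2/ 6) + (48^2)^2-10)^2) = -1628802/ 1373049000365088129017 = -0.00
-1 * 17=-17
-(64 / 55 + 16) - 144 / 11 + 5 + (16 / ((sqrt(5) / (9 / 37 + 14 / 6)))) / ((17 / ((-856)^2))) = -1389 / 55 + 3352999936 * sqrt(5) / 9435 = 794626.13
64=64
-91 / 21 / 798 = -13 / 2394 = -0.01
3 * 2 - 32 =-26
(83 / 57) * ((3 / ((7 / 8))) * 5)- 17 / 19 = 3201 / 133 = 24.07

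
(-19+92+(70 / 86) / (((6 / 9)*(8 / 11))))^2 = 2639801641 / 473344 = 5576.92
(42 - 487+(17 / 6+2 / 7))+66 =-15787 / 42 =-375.88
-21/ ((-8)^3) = 21/ 512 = 0.04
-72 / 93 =-0.77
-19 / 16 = -1.19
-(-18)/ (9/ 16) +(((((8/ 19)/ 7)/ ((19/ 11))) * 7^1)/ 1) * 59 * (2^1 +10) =204.59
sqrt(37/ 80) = sqrt(185)/ 20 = 0.68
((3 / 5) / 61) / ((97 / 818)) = 2454 / 29585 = 0.08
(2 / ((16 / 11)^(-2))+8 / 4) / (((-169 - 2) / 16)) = -12064 / 20691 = -0.58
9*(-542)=-4878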